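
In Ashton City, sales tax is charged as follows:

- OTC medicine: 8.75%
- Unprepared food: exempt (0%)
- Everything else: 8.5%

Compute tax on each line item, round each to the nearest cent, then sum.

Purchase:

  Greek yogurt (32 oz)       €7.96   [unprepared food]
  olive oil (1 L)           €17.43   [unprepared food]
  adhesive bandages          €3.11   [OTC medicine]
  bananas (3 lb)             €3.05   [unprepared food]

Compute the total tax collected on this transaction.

€0.27

Greek yogurt (32 oz) €7.96: unprepared food → 0% → €0.00
Olive oil (1 L) €17.43: unprepared food → 0% → €0.00
Adhesive bandages €3.11: OTC medicine → 8.75% → €0.27
Bananas (3 lb) €3.05: unprepared food → 0% → €0.00
Total tax = €0.27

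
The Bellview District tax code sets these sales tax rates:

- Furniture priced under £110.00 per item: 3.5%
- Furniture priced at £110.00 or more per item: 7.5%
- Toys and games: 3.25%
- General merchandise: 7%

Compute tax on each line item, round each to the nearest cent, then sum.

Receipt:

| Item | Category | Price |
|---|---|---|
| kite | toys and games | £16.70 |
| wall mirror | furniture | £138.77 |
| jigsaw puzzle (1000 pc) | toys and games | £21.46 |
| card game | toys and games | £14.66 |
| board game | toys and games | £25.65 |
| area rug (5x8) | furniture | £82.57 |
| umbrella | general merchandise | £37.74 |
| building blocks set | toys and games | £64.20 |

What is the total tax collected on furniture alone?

£13.30

Wall mirror £138.77: furniture, £110.00 or more → 7.5% → £10.41
Area rug (5x8) £82.57: furniture, under £110.00 → 3.5% → £2.89
Tax on furniture = £10.41 + £2.89 = £13.30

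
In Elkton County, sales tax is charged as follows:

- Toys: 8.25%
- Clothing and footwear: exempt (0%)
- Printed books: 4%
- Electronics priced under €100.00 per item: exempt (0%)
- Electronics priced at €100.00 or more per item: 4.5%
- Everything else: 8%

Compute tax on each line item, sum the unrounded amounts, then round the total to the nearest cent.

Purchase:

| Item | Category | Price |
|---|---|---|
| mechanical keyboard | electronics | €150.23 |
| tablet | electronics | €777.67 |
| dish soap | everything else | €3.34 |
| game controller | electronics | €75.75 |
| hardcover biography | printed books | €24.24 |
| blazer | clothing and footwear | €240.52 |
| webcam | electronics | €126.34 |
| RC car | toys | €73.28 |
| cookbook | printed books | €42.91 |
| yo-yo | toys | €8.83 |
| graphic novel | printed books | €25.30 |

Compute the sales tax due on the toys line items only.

€6.77

RC car €73.28: toys → 8.25% → €6.0456
Yo-yo €8.83: toys → 8.25% → €0.728475
Tax on toys: unrounded sum = €6.774075 → €6.77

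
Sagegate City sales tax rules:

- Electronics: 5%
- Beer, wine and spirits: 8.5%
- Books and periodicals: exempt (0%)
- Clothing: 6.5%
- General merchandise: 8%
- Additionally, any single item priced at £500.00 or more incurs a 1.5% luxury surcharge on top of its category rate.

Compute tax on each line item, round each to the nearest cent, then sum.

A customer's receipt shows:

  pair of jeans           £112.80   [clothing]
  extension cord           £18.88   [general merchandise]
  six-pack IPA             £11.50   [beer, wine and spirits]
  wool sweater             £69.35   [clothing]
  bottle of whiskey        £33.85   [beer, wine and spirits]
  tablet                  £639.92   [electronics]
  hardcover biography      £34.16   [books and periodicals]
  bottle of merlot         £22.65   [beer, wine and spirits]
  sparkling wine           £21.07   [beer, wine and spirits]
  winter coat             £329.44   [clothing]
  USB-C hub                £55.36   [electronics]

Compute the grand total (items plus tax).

Pair of jeans £112.80: clothing → 6.5% → £7.33
Extension cord £18.88: general merchandise → 8% → £1.51
Six-pack IPA £11.50: beer, wine and spirits → 8.5% → £0.98
Wool sweater £69.35: clothing → 6.5% → £4.51
Bottle of whiskey £33.85: beer, wine and spirits → 8.5% → £2.88
Tablet £639.92: electronics → 5% + 1.5% surcharge = 6.5% → £41.59
Hardcover biography £34.16: books and periodicals → 0% → £0.00
Bottle of merlot £22.65: beer, wine and spirits → 8.5% → £1.93
Sparkling wine £21.07: beer, wine and spirits → 8.5% → £1.79
Winter coat £329.44: clothing → 6.5% → £21.41
USB-C hub £55.36: electronics → 5% → £2.77
Subtotal = £1348.98; tax = £86.70; total due = £1435.68

£1435.68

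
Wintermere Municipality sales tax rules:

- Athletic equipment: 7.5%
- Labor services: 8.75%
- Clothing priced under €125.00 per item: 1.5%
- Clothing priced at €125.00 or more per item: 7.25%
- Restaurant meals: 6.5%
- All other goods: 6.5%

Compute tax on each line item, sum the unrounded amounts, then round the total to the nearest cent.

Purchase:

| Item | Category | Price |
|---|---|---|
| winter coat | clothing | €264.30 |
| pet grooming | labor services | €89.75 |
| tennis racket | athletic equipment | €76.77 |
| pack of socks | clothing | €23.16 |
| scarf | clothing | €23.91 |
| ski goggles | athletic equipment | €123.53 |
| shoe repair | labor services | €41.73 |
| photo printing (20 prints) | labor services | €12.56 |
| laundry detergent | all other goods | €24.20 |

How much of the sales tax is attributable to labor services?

Pet grooming €89.75: labor services → 8.75% → €7.853125
Shoe repair €41.73: labor services → 8.75% → €3.651375
Photo printing (20 prints) €12.56: labor services → 8.75% → €1.099
Tax on labor services: unrounded sum = €12.6035 → €12.60

€12.60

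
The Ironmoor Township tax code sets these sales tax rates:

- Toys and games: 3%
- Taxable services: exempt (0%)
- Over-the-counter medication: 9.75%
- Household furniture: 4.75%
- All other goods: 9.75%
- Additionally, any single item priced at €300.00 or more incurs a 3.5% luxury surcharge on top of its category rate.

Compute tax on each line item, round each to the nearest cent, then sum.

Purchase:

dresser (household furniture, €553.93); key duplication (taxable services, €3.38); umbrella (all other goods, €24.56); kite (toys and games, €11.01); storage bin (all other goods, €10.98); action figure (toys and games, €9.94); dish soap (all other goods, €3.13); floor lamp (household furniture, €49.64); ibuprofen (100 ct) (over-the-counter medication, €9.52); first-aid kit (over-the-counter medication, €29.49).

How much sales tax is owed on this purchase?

Dresser €553.93: household furniture → 4.75% + 3.5% surcharge = 8.25% → €45.70
Key duplication €3.38: taxable services → 0% → €0.00
Umbrella €24.56: all other goods → 9.75% → €2.39
Kite €11.01: toys and games → 3% → €0.33
Storage bin €10.98: all other goods → 9.75% → €1.07
Action figure €9.94: toys and games → 3% → €0.30
Dish soap €3.13: all other goods → 9.75% → €0.31
Floor lamp €49.64: household furniture → 4.75% → €2.36
Ibuprofen (100 ct) €9.52: over-the-counter medication → 9.75% → €0.93
First-aid kit €29.49: over-the-counter medication → 9.75% → €2.88
Total tax = €45.70 + €2.39 + €0.33 + €1.07 + €0.30 + €0.31 + €2.36 + €0.93 + €2.88 = €56.27

€56.27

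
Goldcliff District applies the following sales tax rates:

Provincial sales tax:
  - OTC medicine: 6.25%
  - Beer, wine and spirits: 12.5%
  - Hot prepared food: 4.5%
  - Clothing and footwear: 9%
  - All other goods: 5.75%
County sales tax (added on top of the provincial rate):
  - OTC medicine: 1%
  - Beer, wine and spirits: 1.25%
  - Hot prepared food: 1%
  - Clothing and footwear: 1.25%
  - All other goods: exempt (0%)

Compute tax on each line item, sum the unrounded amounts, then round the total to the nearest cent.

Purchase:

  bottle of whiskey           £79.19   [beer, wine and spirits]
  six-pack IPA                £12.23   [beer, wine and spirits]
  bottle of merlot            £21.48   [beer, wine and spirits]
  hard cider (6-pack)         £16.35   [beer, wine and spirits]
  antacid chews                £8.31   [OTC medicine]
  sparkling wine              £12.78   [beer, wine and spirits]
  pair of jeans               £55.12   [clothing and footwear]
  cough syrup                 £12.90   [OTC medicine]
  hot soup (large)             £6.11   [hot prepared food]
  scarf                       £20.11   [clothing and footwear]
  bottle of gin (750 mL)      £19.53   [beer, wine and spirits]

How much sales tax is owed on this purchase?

£31.80

Bottle of whiskey £79.19: beer, wine and spirits → 12.5% + 1.25% county = 13.75% → £10.888625
Six-pack IPA £12.23: beer, wine and spirits → 12.5% + 1.25% county = 13.75% → £1.681625
Bottle of merlot £21.48: beer, wine and spirits → 12.5% + 1.25% county = 13.75% → £2.9535
Hard cider (6-pack) £16.35: beer, wine and spirits → 12.5% + 1.25% county = 13.75% → £2.248125
Antacid chews £8.31: OTC medicine → 6.25% + 1% county = 7.25% → £0.602475
Sparkling wine £12.78: beer, wine and spirits → 12.5% + 1.25% county = 13.75% → £1.75725
Pair of jeans £55.12: clothing and footwear → 9% + 1.25% county = 10.25% → £5.6498
Cough syrup £12.90: OTC medicine → 6.25% + 1% county = 7.25% → £0.93525
Hot soup (large) £6.11: hot prepared food → 4.5% + 1% county = 5.5% → £0.33605
Scarf £20.11: clothing and footwear → 9% + 1.25% county = 10.25% → £2.061275
Bottle of gin (750 mL) £19.53: beer, wine and spirits → 12.5% + 1.25% county = 13.75% → £2.685375
Unrounded tax sum = £31.79935 → £31.80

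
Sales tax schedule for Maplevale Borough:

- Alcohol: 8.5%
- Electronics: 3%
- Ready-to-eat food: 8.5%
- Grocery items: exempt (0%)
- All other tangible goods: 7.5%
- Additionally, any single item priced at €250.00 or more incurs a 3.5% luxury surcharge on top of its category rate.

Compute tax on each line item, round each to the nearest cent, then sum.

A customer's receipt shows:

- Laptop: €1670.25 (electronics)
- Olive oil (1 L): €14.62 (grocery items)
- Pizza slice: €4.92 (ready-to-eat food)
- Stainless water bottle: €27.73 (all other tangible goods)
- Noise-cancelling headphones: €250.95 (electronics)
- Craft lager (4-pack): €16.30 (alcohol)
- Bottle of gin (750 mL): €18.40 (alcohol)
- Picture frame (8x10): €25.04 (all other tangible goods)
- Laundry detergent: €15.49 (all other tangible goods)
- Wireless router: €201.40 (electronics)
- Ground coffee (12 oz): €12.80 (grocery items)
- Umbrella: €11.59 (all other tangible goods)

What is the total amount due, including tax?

Laptop €1670.25: electronics → 3% + 3.5% surcharge = 6.5% → €108.57
Olive oil (1 L) €14.62: grocery items → 0% → €0.00
Pizza slice €4.92: ready-to-eat food → 8.5% → €0.42
Stainless water bottle €27.73: all other tangible goods → 7.5% → €2.08
Noise-cancelling headphones €250.95: electronics → 3% + 3.5% surcharge = 6.5% → €16.31
Craft lager (4-pack) €16.30: alcohol → 8.5% → €1.39
Bottle of gin (750 mL) €18.40: alcohol → 8.5% → €1.56
Picture frame (8x10) €25.04: all other tangible goods → 7.5% → €1.88
Laundry detergent €15.49: all other tangible goods → 7.5% → €1.16
Wireless router €201.40: electronics → 3% → €6.04
Ground coffee (12 oz) €12.80: grocery items → 0% → €0.00
Umbrella €11.59: all other tangible goods → 7.5% → €0.87
Subtotal = €2269.49; tax = €140.28; total due = €2409.77

€2409.77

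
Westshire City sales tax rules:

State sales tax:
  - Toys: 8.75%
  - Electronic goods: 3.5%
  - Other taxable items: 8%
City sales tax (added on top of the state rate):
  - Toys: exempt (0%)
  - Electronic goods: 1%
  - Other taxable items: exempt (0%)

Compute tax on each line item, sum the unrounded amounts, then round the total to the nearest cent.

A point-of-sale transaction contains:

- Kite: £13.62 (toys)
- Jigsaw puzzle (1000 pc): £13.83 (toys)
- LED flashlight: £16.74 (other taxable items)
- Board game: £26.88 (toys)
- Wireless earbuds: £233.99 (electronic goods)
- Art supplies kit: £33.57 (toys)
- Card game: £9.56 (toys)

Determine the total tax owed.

£20.40

Kite £13.62: toys → 8.75% + 0% city = 8.75% → £1.19175
Jigsaw puzzle (1000 pc) £13.83: toys → 8.75% + 0% city = 8.75% → £1.210125
LED flashlight £16.74: other taxable items → 8% + 0% city = 8% → £1.3392
Board game £26.88: toys → 8.75% + 0% city = 8.75% → £2.352
Wireless earbuds £233.99: electronic goods → 3.5% + 1% city = 4.5% → £10.52955
Art supplies kit £33.57: toys → 8.75% + 0% city = 8.75% → £2.937375
Card game £9.56: toys → 8.75% + 0% city = 8.75% → £0.8365
Unrounded tax sum = £20.3965 → £20.40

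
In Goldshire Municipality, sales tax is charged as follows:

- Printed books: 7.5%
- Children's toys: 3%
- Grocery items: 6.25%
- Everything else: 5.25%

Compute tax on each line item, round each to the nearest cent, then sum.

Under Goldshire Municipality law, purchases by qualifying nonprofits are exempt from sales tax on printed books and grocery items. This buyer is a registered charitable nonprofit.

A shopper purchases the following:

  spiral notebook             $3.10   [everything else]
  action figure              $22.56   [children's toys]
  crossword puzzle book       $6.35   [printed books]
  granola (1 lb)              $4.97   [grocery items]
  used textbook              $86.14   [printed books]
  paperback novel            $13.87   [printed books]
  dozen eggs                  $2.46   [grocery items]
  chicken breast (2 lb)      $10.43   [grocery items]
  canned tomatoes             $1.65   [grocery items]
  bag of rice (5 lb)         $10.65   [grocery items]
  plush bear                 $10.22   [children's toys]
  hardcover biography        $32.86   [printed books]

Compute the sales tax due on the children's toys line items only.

Action figure $22.56: children's toys → 3% → $0.68
Plush bear $10.22: children's toys → 3% → $0.31
Tax on children's toys = $0.68 + $0.31 = $0.99

$0.99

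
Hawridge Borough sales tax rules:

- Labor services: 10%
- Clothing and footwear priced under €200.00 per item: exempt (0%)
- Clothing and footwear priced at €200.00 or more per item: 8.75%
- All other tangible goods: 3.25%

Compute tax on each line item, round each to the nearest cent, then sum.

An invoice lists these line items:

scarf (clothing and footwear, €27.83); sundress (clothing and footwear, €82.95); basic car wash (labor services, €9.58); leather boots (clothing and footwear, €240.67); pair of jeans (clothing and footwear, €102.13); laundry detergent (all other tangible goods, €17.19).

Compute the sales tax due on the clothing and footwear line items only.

€21.06

Scarf €27.83: clothing and footwear, under €200.00 → 0% → €0.00
Sundress €82.95: clothing and footwear, under €200.00 → 0% → €0.00
Leather boots €240.67: clothing and footwear, €200.00 or more → 8.75% → €21.06
Pair of jeans €102.13: clothing and footwear, under €200.00 → 0% → €0.00
Tax on clothing and footwear = €0.00 + €0.00 + €21.06 + €0.00 = €21.06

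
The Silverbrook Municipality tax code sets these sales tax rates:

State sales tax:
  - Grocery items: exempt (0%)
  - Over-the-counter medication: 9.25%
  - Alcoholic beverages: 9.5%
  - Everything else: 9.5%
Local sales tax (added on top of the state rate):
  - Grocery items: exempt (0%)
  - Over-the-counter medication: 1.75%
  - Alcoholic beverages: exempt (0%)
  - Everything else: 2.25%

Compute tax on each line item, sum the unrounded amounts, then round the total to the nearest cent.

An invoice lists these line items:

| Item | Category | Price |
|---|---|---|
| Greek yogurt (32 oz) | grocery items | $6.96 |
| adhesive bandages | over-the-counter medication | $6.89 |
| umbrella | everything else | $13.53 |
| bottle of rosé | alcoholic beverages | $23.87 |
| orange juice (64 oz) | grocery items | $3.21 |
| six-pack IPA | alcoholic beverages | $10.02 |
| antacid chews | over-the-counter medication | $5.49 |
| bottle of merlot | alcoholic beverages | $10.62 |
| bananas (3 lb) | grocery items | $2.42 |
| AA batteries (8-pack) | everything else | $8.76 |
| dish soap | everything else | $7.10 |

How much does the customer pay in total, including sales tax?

Greek yogurt (32 oz) $6.96: grocery items → 0% + 0% local = 0% → $0.00
Adhesive bandages $6.89: over-the-counter medication → 9.25% + 1.75% local = 11% → $0.7579
Umbrella $13.53: everything else → 9.5% + 2.25% local = 11.75% → $1.589775
Bottle of rosé $23.87: alcoholic beverages → 9.5% + 0% local = 9.5% → $2.26765
Orange juice (64 oz) $3.21: grocery items → 0% + 0% local = 0% → $0.00
Six-pack IPA $10.02: alcoholic beverages → 9.5% + 0% local = 9.5% → $0.9519
Antacid chews $5.49: over-the-counter medication → 9.25% + 1.75% local = 11% → $0.6039
Bottle of merlot $10.62: alcoholic beverages → 9.5% + 0% local = 9.5% → $1.0089
Bananas (3 lb) $2.42: grocery items → 0% + 0% local = 0% → $0.00
AA batteries (8-pack) $8.76: everything else → 9.5% + 2.25% local = 11.75% → $1.0293
Dish soap $7.10: everything else → 9.5% + 2.25% local = 11.75% → $0.83425
Subtotal = $98.87; unrounded tax = $9.043575 → $9.04; total due = $107.91

$107.91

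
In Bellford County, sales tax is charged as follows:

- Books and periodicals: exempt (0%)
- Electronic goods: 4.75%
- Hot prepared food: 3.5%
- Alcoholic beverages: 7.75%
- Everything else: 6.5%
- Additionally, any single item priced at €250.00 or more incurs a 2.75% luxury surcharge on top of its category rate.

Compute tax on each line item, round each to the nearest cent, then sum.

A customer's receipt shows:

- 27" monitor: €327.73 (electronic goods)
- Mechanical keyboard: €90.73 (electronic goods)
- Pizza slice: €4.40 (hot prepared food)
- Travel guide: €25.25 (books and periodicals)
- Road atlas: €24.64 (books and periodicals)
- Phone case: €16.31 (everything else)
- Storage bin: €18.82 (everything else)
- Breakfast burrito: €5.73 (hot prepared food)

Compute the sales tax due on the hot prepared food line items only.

€0.35

Pizza slice €4.40: hot prepared food → 3.5% → €0.15
Breakfast burrito €5.73: hot prepared food → 3.5% → €0.20
Tax on hot prepared food = €0.15 + €0.20 = €0.35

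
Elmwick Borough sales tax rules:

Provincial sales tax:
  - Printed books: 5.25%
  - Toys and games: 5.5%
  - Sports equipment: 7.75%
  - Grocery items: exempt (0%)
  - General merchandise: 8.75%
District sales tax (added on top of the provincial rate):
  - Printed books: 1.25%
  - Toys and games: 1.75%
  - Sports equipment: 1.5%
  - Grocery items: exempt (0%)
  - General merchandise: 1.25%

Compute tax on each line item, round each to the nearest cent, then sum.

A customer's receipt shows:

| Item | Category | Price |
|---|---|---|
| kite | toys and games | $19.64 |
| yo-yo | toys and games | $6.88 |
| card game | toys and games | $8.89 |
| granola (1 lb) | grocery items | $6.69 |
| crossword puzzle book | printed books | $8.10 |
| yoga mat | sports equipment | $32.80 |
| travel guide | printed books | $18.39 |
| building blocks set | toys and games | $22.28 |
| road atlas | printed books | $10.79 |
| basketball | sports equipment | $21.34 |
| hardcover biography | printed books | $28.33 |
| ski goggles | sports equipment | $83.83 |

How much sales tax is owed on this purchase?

$21.20

Kite $19.64: toys and games → 5.5% + 1.75% district = 7.25% → $1.42
Yo-yo $6.88: toys and games → 5.5% + 1.75% district = 7.25% → $0.50
Card game $8.89: toys and games → 5.5% + 1.75% district = 7.25% → $0.64
Granola (1 lb) $6.69: grocery items → 0% + 0% district = 0% → $0.00
Crossword puzzle book $8.10: printed books → 5.25% + 1.25% district = 6.5% → $0.53
Yoga mat $32.80: sports equipment → 7.75% + 1.5% district = 9.25% → $3.03
Travel guide $18.39: printed books → 5.25% + 1.25% district = 6.5% → $1.20
Building blocks set $22.28: toys and games → 5.5% + 1.75% district = 7.25% → $1.62
Road atlas $10.79: printed books → 5.25% + 1.25% district = 6.5% → $0.70
Basketball $21.34: sports equipment → 7.75% + 1.5% district = 9.25% → $1.97
Hardcover biography $28.33: printed books → 5.25% + 1.25% district = 6.5% → $1.84
Ski goggles $83.83: sports equipment → 7.75% + 1.5% district = 9.25% → $7.75
Total tax = $1.42 + $0.50 + $0.64 + $0.53 + $3.03 + $1.20 + $1.62 + $0.70 + $1.97 + $1.84 + $7.75 = $21.20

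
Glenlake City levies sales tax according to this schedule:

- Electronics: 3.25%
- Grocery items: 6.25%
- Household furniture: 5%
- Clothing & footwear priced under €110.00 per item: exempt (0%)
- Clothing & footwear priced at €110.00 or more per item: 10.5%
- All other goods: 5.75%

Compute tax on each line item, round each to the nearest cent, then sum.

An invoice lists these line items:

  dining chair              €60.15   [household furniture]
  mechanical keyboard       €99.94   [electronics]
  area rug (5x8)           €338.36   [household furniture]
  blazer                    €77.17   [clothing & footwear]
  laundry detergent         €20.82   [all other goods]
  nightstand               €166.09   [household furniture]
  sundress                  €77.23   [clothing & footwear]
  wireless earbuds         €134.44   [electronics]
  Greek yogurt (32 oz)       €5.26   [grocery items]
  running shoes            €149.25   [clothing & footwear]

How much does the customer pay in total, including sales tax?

Dining chair €60.15: household furniture → 5% → €3.01
Mechanical keyboard €99.94: electronics → 3.25% → €3.25
Area rug (5x8) €338.36: household furniture → 5% → €16.92
Blazer €77.17: clothing & footwear, under €110.00 → 0% → €0.00
Laundry detergent €20.82: all other goods → 5.75% → €1.20
Nightstand €166.09: household furniture → 5% → €8.30
Sundress €77.23: clothing & footwear, under €110.00 → 0% → €0.00
Wireless earbuds €134.44: electronics → 3.25% → €4.37
Greek yogurt (32 oz) €5.26: grocery items → 6.25% → €0.33
Running shoes €149.25: clothing & footwear, €110.00 or more → 10.5% → €15.67
Subtotal = €1128.71; tax = €53.05; total due = €1181.76

€1181.76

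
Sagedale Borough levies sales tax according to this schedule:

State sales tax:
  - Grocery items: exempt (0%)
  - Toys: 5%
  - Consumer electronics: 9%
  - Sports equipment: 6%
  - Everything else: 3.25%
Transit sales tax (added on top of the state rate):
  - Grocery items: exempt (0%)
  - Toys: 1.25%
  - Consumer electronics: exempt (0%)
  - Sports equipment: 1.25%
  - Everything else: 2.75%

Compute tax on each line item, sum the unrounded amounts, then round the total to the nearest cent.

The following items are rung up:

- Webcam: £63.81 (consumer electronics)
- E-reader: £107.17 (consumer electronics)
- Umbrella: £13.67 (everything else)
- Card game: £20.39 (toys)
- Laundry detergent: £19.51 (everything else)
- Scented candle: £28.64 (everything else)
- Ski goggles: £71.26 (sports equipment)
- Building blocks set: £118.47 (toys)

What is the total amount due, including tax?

£475.86

Webcam £63.81: consumer electronics → 9% + 0% transit = 9% → £5.7429
E-reader £107.17: consumer electronics → 9% + 0% transit = 9% → £9.6453
Umbrella £13.67: everything else → 3.25% + 2.75% transit = 6% → £0.8202
Card game £20.39: toys → 5% + 1.25% transit = 6.25% → £1.274375
Laundry detergent £19.51: everything else → 3.25% + 2.75% transit = 6% → £1.1706
Scented candle £28.64: everything else → 3.25% + 2.75% transit = 6% → £1.7184
Ski goggles £71.26: sports equipment → 6% + 1.25% transit = 7.25% → £5.16635
Building blocks set £118.47: toys → 5% + 1.25% transit = 6.25% → £7.404375
Subtotal = £442.92; unrounded tax = £32.9425 → £32.94; total due = £475.86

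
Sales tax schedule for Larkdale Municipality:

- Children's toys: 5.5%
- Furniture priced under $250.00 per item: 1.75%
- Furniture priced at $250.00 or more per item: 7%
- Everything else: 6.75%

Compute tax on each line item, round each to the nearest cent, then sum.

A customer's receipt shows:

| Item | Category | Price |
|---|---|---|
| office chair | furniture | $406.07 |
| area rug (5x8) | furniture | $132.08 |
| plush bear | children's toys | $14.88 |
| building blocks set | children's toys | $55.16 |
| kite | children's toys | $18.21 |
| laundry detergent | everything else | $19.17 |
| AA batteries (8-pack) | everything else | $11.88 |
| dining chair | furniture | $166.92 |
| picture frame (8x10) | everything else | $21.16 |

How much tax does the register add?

$42.02

Office chair $406.07: furniture, $250.00 or more → 7% → $28.42
Area rug (5x8) $132.08: furniture, under $250.00 → 1.75% → $2.31
Plush bear $14.88: children's toys → 5.5% → $0.82
Building blocks set $55.16: children's toys → 5.5% → $3.03
Kite $18.21: children's toys → 5.5% → $1.00
Laundry detergent $19.17: everything else → 6.75% → $1.29
AA batteries (8-pack) $11.88: everything else → 6.75% → $0.80
Dining chair $166.92: furniture, under $250.00 → 1.75% → $2.92
Picture frame (8x10) $21.16: everything else → 6.75% → $1.43
Total tax = $28.42 + $2.31 + $0.82 + $3.03 + $1.00 + $1.29 + $0.80 + $2.92 + $1.43 = $42.02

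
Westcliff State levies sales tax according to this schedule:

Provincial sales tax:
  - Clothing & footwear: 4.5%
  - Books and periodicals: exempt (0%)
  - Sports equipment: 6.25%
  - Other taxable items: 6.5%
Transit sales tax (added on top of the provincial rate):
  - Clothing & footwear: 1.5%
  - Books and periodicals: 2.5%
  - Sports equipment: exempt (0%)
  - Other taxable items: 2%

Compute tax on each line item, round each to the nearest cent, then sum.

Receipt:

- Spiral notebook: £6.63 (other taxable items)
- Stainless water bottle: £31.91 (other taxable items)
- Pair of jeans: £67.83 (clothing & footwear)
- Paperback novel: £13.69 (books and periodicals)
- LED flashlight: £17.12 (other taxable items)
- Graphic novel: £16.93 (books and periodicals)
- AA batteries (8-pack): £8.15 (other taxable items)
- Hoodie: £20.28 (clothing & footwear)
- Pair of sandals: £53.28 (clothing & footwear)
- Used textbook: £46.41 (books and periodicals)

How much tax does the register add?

£15.83

Spiral notebook £6.63: other taxable items → 6.5% + 2% transit = 8.5% → £0.56
Stainless water bottle £31.91: other taxable items → 6.5% + 2% transit = 8.5% → £2.71
Pair of jeans £67.83: clothing & footwear → 4.5% + 1.5% transit = 6% → £4.07
Paperback novel £13.69: books and periodicals → 0% + 2.5% transit = 2.5% → £0.34
LED flashlight £17.12: other taxable items → 6.5% + 2% transit = 8.5% → £1.46
Graphic novel £16.93: books and periodicals → 0% + 2.5% transit = 2.5% → £0.42
AA batteries (8-pack) £8.15: other taxable items → 6.5% + 2% transit = 8.5% → £0.69
Hoodie £20.28: clothing & footwear → 4.5% + 1.5% transit = 6% → £1.22
Pair of sandals £53.28: clothing & footwear → 4.5% + 1.5% transit = 6% → £3.20
Used textbook £46.41: books and periodicals → 0% + 2.5% transit = 2.5% → £1.16
Total tax = £0.56 + £2.71 + £4.07 + £0.34 + £1.46 + £0.42 + £0.69 + £1.22 + £3.20 + £1.16 = £15.83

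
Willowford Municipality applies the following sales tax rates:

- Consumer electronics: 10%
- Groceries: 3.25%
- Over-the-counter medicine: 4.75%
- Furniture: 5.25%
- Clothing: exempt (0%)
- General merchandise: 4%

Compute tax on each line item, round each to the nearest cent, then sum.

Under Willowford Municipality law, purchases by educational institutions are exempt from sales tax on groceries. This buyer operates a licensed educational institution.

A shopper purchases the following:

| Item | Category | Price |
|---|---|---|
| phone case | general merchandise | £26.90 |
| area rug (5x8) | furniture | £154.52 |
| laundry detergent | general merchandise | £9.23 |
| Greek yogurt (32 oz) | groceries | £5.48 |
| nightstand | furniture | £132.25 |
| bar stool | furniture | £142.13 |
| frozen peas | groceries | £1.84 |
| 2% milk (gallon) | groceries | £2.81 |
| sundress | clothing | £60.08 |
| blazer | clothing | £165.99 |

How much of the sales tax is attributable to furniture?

£22.51

Area rug (5x8) £154.52: furniture → 5.25% → £8.11
Nightstand £132.25: furniture → 5.25% → £6.94
Bar stool £142.13: furniture → 5.25% → £7.46
Tax on furniture = £8.11 + £6.94 + £7.46 = £22.51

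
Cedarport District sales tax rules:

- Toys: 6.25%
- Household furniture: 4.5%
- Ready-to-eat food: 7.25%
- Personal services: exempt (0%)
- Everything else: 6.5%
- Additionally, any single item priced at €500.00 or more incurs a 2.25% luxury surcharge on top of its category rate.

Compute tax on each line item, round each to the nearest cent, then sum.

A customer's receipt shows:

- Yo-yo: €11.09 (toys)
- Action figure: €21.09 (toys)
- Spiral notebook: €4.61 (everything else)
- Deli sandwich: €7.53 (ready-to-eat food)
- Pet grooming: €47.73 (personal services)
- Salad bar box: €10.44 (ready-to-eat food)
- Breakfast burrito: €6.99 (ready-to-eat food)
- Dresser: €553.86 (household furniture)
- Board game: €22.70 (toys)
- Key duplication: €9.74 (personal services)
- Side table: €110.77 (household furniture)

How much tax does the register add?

€47.92

Yo-yo €11.09: toys → 6.25% → €0.69
Action figure €21.09: toys → 6.25% → €1.32
Spiral notebook €4.61: everything else → 6.5% → €0.30
Deli sandwich €7.53: ready-to-eat food → 7.25% → €0.55
Pet grooming €47.73: personal services → 0% → €0.00
Salad bar box €10.44: ready-to-eat food → 7.25% → €0.76
Breakfast burrito €6.99: ready-to-eat food → 7.25% → €0.51
Dresser €553.86: household furniture → 4.5% + 2.25% surcharge = 6.75% → €37.39
Board game €22.70: toys → 6.25% → €1.42
Key duplication €9.74: personal services → 0% → €0.00
Side table €110.77: household furniture → 4.5% → €4.98
Total tax = €0.69 + €1.32 + €0.30 + €0.55 + €0.76 + €0.51 + €37.39 + €1.42 + €4.98 = €47.92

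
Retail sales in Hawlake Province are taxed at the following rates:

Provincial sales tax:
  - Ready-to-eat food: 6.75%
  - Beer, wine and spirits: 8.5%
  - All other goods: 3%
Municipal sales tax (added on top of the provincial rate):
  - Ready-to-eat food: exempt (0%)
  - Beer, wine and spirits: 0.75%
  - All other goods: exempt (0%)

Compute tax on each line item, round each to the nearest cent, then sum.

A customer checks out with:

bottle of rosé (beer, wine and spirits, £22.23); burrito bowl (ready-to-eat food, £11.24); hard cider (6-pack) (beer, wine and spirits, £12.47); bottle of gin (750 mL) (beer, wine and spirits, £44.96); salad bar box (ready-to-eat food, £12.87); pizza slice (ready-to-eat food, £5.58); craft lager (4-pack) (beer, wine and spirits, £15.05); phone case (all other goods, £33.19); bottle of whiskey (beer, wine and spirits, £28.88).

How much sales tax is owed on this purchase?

Bottle of rosé £22.23: beer, wine and spirits → 8.5% + 0.75% municipal = 9.25% → £2.06
Burrito bowl £11.24: ready-to-eat food → 6.75% + 0% municipal = 6.75% → £0.76
Hard cider (6-pack) £12.47: beer, wine and spirits → 8.5% + 0.75% municipal = 9.25% → £1.15
Bottle of gin (750 mL) £44.96: beer, wine and spirits → 8.5% + 0.75% municipal = 9.25% → £4.16
Salad bar box £12.87: ready-to-eat food → 6.75% + 0% municipal = 6.75% → £0.87
Pizza slice £5.58: ready-to-eat food → 6.75% + 0% municipal = 6.75% → £0.38
Craft lager (4-pack) £15.05: beer, wine and spirits → 8.5% + 0.75% municipal = 9.25% → £1.39
Phone case £33.19: all other goods → 3% + 0% municipal = 3% → £1.00
Bottle of whiskey £28.88: beer, wine and spirits → 8.5% + 0.75% municipal = 9.25% → £2.67
Total tax = £2.06 + £0.76 + £1.15 + £4.16 + £0.87 + £0.38 + £1.39 + £1.00 + £2.67 = £14.44

£14.44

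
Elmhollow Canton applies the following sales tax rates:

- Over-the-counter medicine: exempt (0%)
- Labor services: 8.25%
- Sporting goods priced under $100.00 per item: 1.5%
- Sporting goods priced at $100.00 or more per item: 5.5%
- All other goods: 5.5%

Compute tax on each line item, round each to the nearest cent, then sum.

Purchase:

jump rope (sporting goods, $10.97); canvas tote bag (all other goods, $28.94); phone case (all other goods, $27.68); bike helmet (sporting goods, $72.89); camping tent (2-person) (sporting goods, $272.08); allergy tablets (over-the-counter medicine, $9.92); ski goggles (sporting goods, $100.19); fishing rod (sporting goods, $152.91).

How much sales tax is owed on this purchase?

Jump rope $10.97: sporting goods, under $100.00 → 1.5% → $0.16
Canvas tote bag $28.94: all other goods → 5.5% → $1.59
Phone case $27.68: all other goods → 5.5% → $1.52
Bike helmet $72.89: sporting goods, under $100.00 → 1.5% → $1.09
Camping tent (2-person) $272.08: sporting goods, $100.00 or more → 5.5% → $14.96
Allergy tablets $9.92: over-the-counter medicine → 0% → $0.00
Ski goggles $100.19: sporting goods, $100.00 or more → 5.5% → $5.51
Fishing rod $152.91: sporting goods, $100.00 or more → 5.5% → $8.41
Total tax = $0.16 + $1.59 + $1.52 + $1.09 + $14.96 + $5.51 + $8.41 = $33.24

$33.24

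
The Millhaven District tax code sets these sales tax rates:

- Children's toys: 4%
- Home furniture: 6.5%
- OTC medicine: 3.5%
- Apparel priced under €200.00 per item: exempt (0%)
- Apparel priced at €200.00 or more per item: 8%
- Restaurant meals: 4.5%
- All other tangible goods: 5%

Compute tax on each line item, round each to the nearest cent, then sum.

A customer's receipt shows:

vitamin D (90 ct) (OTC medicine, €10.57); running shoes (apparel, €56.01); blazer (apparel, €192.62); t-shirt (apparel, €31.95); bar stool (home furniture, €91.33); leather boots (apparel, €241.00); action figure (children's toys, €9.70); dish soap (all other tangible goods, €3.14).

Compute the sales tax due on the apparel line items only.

€19.28

Running shoes €56.01: apparel, under €200.00 → 0% → €0.00
Blazer €192.62: apparel, under €200.00 → 0% → €0.00
T-shirt €31.95: apparel, under €200.00 → 0% → €0.00
Leather boots €241.00: apparel, €200.00 or more → 8% → €19.28
Tax on apparel = €0.00 + €0.00 + €0.00 + €19.28 = €19.28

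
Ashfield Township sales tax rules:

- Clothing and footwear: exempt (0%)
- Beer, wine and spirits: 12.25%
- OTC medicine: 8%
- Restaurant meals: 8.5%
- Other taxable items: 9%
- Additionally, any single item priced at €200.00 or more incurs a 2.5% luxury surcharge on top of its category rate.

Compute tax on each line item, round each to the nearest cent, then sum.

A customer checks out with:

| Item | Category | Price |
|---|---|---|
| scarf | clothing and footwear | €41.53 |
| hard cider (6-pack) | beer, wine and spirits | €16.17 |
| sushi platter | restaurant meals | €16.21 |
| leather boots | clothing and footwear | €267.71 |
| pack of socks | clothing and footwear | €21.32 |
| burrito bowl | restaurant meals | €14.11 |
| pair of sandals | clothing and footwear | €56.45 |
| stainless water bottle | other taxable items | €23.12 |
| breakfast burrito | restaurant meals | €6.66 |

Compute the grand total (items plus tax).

Scarf €41.53: clothing and footwear → 0% → €0.00
Hard cider (6-pack) €16.17: beer, wine and spirits → 12.25% → €1.98
Sushi platter €16.21: restaurant meals → 8.5% → €1.38
Leather boots €267.71: clothing and footwear → 0% + 2.5% surcharge = 2.5% → €6.69
Pack of socks €21.32: clothing and footwear → 0% → €0.00
Burrito bowl €14.11: restaurant meals → 8.5% → €1.20
Pair of sandals €56.45: clothing and footwear → 0% → €0.00
Stainless water bottle €23.12: other taxable items → 9% → €2.08
Breakfast burrito €6.66: restaurant meals → 8.5% → €0.57
Subtotal = €463.28; tax = €13.90; total due = €477.18

€477.18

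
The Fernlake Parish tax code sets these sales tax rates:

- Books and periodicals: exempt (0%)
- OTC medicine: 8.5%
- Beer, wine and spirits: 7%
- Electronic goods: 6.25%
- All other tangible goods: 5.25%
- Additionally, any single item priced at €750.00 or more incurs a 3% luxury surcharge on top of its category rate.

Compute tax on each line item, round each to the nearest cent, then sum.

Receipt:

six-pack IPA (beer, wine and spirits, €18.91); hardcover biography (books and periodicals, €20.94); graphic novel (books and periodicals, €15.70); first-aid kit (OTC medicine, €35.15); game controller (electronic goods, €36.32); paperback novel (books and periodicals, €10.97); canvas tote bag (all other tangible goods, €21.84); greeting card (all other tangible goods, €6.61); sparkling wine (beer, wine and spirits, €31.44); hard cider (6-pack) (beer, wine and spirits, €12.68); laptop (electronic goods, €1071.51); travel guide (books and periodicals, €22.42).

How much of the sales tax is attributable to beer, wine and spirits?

Six-pack IPA €18.91: beer, wine and spirits → 7% → €1.32
Sparkling wine €31.44: beer, wine and spirits → 7% → €2.20
Hard cider (6-pack) €12.68: beer, wine and spirits → 7% → €0.89
Tax on beer, wine and spirits = €1.32 + €2.20 + €0.89 = €4.41

€4.41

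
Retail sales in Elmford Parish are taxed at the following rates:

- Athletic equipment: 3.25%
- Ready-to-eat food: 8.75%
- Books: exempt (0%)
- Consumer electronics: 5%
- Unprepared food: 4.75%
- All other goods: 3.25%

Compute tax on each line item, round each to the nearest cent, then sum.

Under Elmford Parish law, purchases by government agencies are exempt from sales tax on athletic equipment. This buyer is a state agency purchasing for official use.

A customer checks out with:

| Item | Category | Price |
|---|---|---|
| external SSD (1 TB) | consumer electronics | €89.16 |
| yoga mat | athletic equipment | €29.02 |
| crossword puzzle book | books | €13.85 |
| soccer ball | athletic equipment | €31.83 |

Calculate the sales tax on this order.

External SSD (1 TB) €89.16: consumer electronics → 5% → €4.46
Yoga mat €29.02: athletic equipment, buyer-exempt → 0% → €0.00
Crossword puzzle book €13.85: books → 0% → €0.00
Soccer ball €31.83: athletic equipment, buyer-exempt → 0% → €0.00
Total tax = €4.46

€4.46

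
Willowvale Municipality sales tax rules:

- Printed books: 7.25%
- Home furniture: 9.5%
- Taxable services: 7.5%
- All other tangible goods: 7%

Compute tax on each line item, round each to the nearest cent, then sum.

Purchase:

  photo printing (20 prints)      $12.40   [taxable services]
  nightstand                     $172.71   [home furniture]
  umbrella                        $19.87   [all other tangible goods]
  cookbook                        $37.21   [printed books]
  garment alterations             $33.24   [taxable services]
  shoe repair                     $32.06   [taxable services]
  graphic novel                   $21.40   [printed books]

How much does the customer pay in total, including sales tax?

$356.76

Photo printing (20 prints) $12.40: taxable services → 7.5% → $0.93
Nightstand $172.71: home furniture → 9.5% → $16.41
Umbrella $19.87: all other tangible goods → 7% → $1.39
Cookbook $37.21: printed books → 7.25% → $2.70
Garment alterations $33.24: taxable services → 7.5% → $2.49
Shoe repair $32.06: taxable services → 7.5% → $2.40
Graphic novel $21.40: printed books → 7.25% → $1.55
Subtotal = $328.89; tax = $27.87; total due = $356.76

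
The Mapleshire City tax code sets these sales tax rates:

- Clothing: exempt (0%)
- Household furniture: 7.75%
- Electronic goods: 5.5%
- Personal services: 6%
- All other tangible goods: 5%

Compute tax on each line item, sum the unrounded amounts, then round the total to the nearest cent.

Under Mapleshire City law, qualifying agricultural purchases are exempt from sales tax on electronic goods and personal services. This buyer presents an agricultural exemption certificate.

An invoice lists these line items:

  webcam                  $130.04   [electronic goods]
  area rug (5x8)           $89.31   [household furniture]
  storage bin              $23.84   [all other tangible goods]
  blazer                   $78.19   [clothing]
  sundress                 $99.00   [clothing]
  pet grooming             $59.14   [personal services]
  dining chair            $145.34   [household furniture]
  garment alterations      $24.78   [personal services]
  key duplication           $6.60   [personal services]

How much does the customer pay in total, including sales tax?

Webcam $130.04: electronic goods, buyer-exempt → 0% → $0.00
Area rug (5x8) $89.31: household furniture → 7.75% → $6.921525
Storage bin $23.84: all other tangible goods → 5% → $1.192
Blazer $78.19: clothing → 0% → $0.00
Sundress $99.00: clothing → 0% → $0.00
Pet grooming $59.14: personal services, buyer-exempt → 0% → $0.00
Dining chair $145.34: household furniture → 7.75% → $11.26385
Garment alterations $24.78: personal services, buyer-exempt → 0% → $0.00
Key duplication $6.60: personal services, buyer-exempt → 0% → $0.00
Subtotal = $656.24; unrounded tax = $19.377375 → $19.38; total due = $675.62

$675.62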